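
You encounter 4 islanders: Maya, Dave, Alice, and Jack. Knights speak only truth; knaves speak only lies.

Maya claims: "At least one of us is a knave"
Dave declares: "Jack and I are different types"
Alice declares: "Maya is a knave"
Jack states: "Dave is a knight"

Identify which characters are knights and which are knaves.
Maya is a knight.
Dave is a knave.
Alice is a knave.
Jack is a knave.

Verification:
- Maya (knight) says "At least one of us is a knave" - this is TRUE because Dave, Alice, and Jack are knaves.
- Dave (knave) says "Jack and I are different types" - this is FALSE (a lie) because Dave is a knave and Jack is a knave.
- Alice (knave) says "Maya is a knave" - this is FALSE (a lie) because Maya is a knight.
- Jack (knave) says "Dave is a knight" - this is FALSE (a lie) because Dave is a knave.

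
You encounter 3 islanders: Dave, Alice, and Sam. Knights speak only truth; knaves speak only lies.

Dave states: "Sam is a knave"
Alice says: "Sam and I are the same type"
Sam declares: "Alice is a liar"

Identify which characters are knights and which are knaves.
Dave is a knave.
Alice is a knave.
Sam is a knight.

Verification:
- Dave (knave) says "Sam is a knave" - this is FALSE (a lie) because Sam is a knight.
- Alice (knave) says "Sam and I are the same type" - this is FALSE (a lie) because Alice is a knave and Sam is a knight.
- Sam (knight) says "Alice is a liar" - this is TRUE because Alice is a knave.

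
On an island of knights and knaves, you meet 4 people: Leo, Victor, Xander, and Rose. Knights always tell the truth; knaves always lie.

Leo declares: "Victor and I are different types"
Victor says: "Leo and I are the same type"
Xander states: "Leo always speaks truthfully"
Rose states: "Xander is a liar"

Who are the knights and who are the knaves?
Leo is a knight.
Victor is a knave.
Xander is a knight.
Rose is a knave.

Verification:
- Leo (knight) says "Victor and I are different types" - this is TRUE because Leo is a knight and Victor is a knave.
- Victor (knave) says "Leo and I are the same type" - this is FALSE (a lie) because Victor is a knave and Leo is a knight.
- Xander (knight) says "Leo always speaks truthfully" - this is TRUE because Leo is a knight.
- Rose (knave) says "Xander is a liar" - this is FALSE (a lie) because Xander is a knight.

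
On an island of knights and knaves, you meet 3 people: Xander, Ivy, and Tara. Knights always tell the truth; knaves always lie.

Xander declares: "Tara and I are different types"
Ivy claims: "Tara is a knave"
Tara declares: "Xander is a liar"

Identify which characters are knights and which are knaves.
Xander is a knight.
Ivy is a knight.
Tara is a knave.

Verification:
- Xander (knight) says "Tara and I are different types" - this is TRUE because Xander is a knight and Tara is a knave.
- Ivy (knight) says "Tara is a knave" - this is TRUE because Tara is a knave.
- Tara (knave) says "Xander is a liar" - this is FALSE (a lie) because Xander is a knight.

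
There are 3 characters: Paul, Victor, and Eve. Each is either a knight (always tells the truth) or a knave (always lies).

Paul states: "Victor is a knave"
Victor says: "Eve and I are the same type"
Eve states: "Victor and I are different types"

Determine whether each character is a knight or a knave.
Paul is a knight.
Victor is a knave.
Eve is a knight.

Verification:
- Paul (knight) says "Victor is a knave" - this is TRUE because Victor is a knave.
- Victor (knave) says "Eve and I are the same type" - this is FALSE (a lie) because Victor is a knave and Eve is a knight.
- Eve (knight) says "Victor and I are different types" - this is TRUE because Eve is a knight and Victor is a knave.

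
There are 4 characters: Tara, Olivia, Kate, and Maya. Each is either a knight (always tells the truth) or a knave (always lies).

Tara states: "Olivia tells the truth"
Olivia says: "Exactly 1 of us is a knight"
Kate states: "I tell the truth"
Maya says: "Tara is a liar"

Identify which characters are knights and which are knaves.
Tara is a knave.
Olivia is a knave.
Kate is a knight.
Maya is a knight.

Verification:
- Tara (knave) says "Olivia tells the truth" - this is FALSE (a lie) because Olivia is a knave.
- Olivia (knave) says "Exactly 1 of us is a knight" - this is FALSE (a lie) because there are 2 knights.
- Kate (knight) says "I tell the truth" - this is TRUE because Kate is a knight.
- Maya (knight) says "Tara is a liar" - this is TRUE because Tara is a knave.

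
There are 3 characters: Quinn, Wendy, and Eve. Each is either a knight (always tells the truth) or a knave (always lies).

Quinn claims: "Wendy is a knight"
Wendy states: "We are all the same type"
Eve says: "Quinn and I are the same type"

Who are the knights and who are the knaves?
Quinn is a knight.
Wendy is a knight.
Eve is a knight.

Verification:
- Quinn (knight) says "Wendy is a knight" - this is TRUE because Wendy is a knight.
- Wendy (knight) says "We are all the same type" - this is TRUE because Quinn, Wendy, and Eve are knights.
- Eve (knight) says "Quinn and I are the same type" - this is TRUE because Eve is a knight and Quinn is a knight.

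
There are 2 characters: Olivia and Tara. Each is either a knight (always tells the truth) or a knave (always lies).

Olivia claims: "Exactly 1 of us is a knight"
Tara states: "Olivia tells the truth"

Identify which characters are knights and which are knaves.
Olivia is a knave.
Tara is a knave.

Verification:
- Olivia (knave) says "Exactly 1 of us is a knight" - this is FALSE (a lie) because there are 0 knights.
- Tara (knave) says "Olivia tells the truth" - this is FALSE (a lie) because Olivia is a knave.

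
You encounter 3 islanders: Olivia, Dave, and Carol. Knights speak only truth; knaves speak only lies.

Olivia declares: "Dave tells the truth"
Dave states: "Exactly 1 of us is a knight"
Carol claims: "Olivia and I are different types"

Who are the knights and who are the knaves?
Olivia is a knave.
Dave is a knave.
Carol is a knave.

Verification:
- Olivia (knave) says "Dave tells the truth" - this is FALSE (a lie) because Dave is a knave.
- Dave (knave) says "Exactly 1 of us is a knight" - this is FALSE (a lie) because there are 0 knights.
- Carol (knave) says "Olivia and I are different types" - this is FALSE (a lie) because Carol is a knave and Olivia is a knave.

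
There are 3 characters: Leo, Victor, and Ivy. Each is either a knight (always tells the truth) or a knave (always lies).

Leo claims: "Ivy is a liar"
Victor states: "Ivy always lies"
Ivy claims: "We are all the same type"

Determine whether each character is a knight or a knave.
Leo is a knight.
Victor is a knight.
Ivy is a knave.

Verification:
- Leo (knight) says "Ivy is a liar" - this is TRUE because Ivy is a knave.
- Victor (knight) says "Ivy always lies" - this is TRUE because Ivy is a knave.
- Ivy (knave) says "We are all the same type" - this is FALSE (a lie) because Leo and Victor are knights and Ivy is a knave.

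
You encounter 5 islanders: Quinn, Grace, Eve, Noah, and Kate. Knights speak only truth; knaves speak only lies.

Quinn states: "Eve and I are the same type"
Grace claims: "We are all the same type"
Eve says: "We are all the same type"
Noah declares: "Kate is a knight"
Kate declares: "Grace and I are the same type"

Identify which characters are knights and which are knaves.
Quinn is a knight.
Grace is a knight.
Eve is a knight.
Noah is a knight.
Kate is a knight.

Verification:
- Quinn (knight) says "Eve and I are the same type" - this is TRUE because Quinn is a knight and Eve is a knight.
- Grace (knight) says "We are all the same type" - this is TRUE because Quinn, Grace, Eve, Noah, and Kate are knights.
- Eve (knight) says "We are all the same type" - this is TRUE because Quinn, Grace, Eve, Noah, and Kate are knights.
- Noah (knight) says "Kate is a knight" - this is TRUE because Kate is a knight.
- Kate (knight) says "Grace and I are the same type" - this is TRUE because Kate is a knight and Grace is a knight.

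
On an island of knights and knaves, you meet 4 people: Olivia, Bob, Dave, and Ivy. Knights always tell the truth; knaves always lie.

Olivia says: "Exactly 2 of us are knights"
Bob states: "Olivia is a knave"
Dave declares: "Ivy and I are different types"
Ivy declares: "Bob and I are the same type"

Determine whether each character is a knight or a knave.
Olivia is a knave.
Bob is a knight.
Dave is a knave.
Ivy is a knave.

Verification:
- Olivia (knave) says "Exactly 2 of us are knights" - this is FALSE (a lie) because there are 1 knights.
- Bob (knight) says "Olivia is a knave" - this is TRUE because Olivia is a knave.
- Dave (knave) says "Ivy and I are different types" - this is FALSE (a lie) because Dave is a knave and Ivy is a knave.
- Ivy (knave) says "Bob and I are the same type" - this is FALSE (a lie) because Ivy is a knave and Bob is a knight.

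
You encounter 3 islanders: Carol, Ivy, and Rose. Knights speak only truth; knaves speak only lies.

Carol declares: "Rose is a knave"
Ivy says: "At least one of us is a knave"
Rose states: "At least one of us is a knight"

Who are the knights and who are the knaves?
Carol is a knave.
Ivy is a knight.
Rose is a knight.

Verification:
- Carol (knave) says "Rose is a knave" - this is FALSE (a lie) because Rose is a knight.
- Ivy (knight) says "At least one of us is a knave" - this is TRUE because Carol is a knave.
- Rose (knight) says "At least one of us is a knight" - this is TRUE because Ivy and Rose are knights.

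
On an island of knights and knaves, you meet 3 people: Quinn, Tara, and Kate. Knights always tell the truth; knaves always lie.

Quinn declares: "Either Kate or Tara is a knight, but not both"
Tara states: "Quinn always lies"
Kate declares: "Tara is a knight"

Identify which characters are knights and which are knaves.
Quinn is a knave.
Tara is a knight.
Kate is a knight.

Verification:
- Quinn (knave) says "Either Kate or Tara is a knight, but not both" - this is FALSE (a lie) because Kate is a knight and Tara is a knight.
- Tara (knight) says "Quinn always lies" - this is TRUE because Quinn is a knave.
- Kate (knight) says "Tara is a knight" - this is TRUE because Tara is a knight.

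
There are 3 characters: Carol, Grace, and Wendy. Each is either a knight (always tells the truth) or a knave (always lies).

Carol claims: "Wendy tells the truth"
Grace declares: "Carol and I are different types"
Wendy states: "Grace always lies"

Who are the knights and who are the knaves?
Carol is a knave.
Grace is a knight.
Wendy is a knave.

Verification:
- Carol (knave) says "Wendy tells the truth" - this is FALSE (a lie) because Wendy is a knave.
- Grace (knight) says "Carol and I are different types" - this is TRUE because Grace is a knight and Carol is a knave.
- Wendy (knave) says "Grace always lies" - this is FALSE (a lie) because Grace is a knight.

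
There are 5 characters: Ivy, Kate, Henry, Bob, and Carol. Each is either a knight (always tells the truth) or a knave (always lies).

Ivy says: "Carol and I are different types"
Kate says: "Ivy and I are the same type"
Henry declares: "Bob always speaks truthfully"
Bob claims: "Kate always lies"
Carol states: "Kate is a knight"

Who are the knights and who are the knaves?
Ivy is a knight.
Kate is a knave.
Henry is a knight.
Bob is a knight.
Carol is a knave.

Verification:
- Ivy (knight) says "Carol and I are different types" - this is TRUE because Ivy is a knight and Carol is a knave.
- Kate (knave) says "Ivy and I are the same type" - this is FALSE (a lie) because Kate is a knave and Ivy is a knight.
- Henry (knight) says "Bob always speaks truthfully" - this is TRUE because Bob is a knight.
- Bob (knight) says "Kate always lies" - this is TRUE because Kate is a knave.
- Carol (knave) says "Kate is a knight" - this is FALSE (a lie) because Kate is a knave.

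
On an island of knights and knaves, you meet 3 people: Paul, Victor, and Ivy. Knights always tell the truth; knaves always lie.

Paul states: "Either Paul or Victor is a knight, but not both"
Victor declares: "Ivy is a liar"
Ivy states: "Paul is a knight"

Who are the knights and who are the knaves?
Paul is a knight.
Victor is a knave.
Ivy is a knight.

Verification:
- Paul (knight) says "Either Paul or Victor is a knight, but not both" - this is TRUE because Paul is a knight and Victor is a knave.
- Victor (knave) says "Ivy is a liar" - this is FALSE (a lie) because Ivy is a knight.
- Ivy (knight) says "Paul is a knight" - this is TRUE because Paul is a knight.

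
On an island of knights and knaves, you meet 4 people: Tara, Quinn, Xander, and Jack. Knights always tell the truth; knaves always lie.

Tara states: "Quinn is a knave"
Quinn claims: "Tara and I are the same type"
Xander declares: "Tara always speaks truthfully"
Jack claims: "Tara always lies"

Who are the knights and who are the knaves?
Tara is a knight.
Quinn is a knave.
Xander is a knight.
Jack is a knave.

Verification:
- Tara (knight) says "Quinn is a knave" - this is TRUE because Quinn is a knave.
- Quinn (knave) says "Tara and I are the same type" - this is FALSE (a lie) because Quinn is a knave and Tara is a knight.
- Xander (knight) says "Tara always speaks truthfully" - this is TRUE because Tara is a knight.
- Jack (knave) says "Tara always lies" - this is FALSE (a lie) because Tara is a knight.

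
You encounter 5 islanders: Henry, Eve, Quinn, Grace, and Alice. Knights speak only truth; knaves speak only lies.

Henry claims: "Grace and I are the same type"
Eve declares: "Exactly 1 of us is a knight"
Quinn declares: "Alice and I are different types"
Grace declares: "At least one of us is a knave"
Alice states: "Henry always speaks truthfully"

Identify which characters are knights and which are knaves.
Henry is a knave.
Eve is a knave.
Quinn is a knight.
Grace is a knight.
Alice is a knave.

Verification:
- Henry (knave) says "Grace and I are the same type" - this is FALSE (a lie) because Henry is a knave and Grace is a knight.
- Eve (knave) says "Exactly 1 of us is a knight" - this is FALSE (a lie) because there are 2 knights.
- Quinn (knight) says "Alice and I are different types" - this is TRUE because Quinn is a knight and Alice is a knave.
- Grace (knight) says "At least one of us is a knave" - this is TRUE because Henry, Eve, and Alice are knaves.
- Alice (knave) says "Henry always speaks truthfully" - this is FALSE (a lie) because Henry is a knave.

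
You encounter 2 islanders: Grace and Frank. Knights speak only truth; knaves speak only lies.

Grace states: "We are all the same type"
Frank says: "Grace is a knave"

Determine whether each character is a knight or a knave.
Grace is a knave.
Frank is a knight.

Verification:
- Grace (knave) says "We are all the same type" - this is FALSE (a lie) because Frank is a knight and Grace is a knave.
- Frank (knight) says "Grace is a knave" - this is TRUE because Grace is a knave.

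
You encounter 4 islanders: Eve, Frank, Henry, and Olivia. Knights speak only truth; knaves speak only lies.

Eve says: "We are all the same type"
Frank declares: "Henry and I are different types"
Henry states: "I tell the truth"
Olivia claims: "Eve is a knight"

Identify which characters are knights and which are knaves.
Eve is a knave.
Frank is a knight.
Henry is a knave.
Olivia is a knave.

Verification:
- Eve (knave) says "We are all the same type" - this is FALSE (a lie) because Frank is a knight and Eve, Henry, and Olivia are knaves.
- Frank (knight) says "Henry and I are different types" - this is TRUE because Frank is a knight and Henry is a knave.
- Henry (knave) says "I tell the truth" - this is FALSE (a lie) because Henry is a knave.
- Olivia (knave) says "Eve is a knight" - this is FALSE (a lie) because Eve is a knave.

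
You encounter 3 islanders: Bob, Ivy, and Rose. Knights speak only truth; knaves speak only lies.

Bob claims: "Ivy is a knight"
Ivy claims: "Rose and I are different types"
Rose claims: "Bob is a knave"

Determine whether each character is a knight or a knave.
Bob is a knight.
Ivy is a knight.
Rose is a knave.

Verification:
- Bob (knight) says "Ivy is a knight" - this is TRUE because Ivy is a knight.
- Ivy (knight) says "Rose and I are different types" - this is TRUE because Ivy is a knight and Rose is a knave.
- Rose (knave) says "Bob is a knave" - this is FALSE (a lie) because Bob is a knight.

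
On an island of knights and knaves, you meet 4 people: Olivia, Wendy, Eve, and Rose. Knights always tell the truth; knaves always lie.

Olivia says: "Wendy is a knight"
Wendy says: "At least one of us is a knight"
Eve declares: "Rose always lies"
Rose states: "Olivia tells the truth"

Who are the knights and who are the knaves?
Olivia is a knight.
Wendy is a knight.
Eve is a knave.
Rose is a knight.

Verification:
- Olivia (knight) says "Wendy is a knight" - this is TRUE because Wendy is a knight.
- Wendy (knight) says "At least one of us is a knight" - this is TRUE because Olivia, Wendy, and Rose are knights.
- Eve (knave) says "Rose always lies" - this is FALSE (a lie) because Rose is a knight.
- Rose (knight) says "Olivia tells the truth" - this is TRUE because Olivia is a knight.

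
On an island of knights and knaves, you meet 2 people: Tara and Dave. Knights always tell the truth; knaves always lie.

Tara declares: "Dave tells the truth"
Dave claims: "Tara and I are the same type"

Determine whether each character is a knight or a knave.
Tara is a knight.
Dave is a knight.

Verification:
- Tara (knight) says "Dave tells the truth" - this is TRUE because Dave is a knight.
- Dave (knight) says "Tara and I are the same type" - this is TRUE because Dave is a knight and Tara is a knight.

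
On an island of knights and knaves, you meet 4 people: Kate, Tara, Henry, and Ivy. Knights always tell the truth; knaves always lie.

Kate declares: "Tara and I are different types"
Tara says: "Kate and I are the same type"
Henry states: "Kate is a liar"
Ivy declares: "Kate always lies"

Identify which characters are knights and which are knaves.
Kate is a knight.
Tara is a knave.
Henry is a knave.
Ivy is a knave.

Verification:
- Kate (knight) says "Tara and I are different types" - this is TRUE because Kate is a knight and Tara is a knave.
- Tara (knave) says "Kate and I are the same type" - this is FALSE (a lie) because Tara is a knave and Kate is a knight.
- Henry (knave) says "Kate is a liar" - this is FALSE (a lie) because Kate is a knight.
- Ivy (knave) says "Kate always lies" - this is FALSE (a lie) because Kate is a knight.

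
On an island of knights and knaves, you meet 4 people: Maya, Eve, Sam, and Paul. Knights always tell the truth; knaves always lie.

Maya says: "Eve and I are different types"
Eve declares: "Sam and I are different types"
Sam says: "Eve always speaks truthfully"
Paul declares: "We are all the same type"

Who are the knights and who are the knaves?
Maya is a knight.
Eve is a knave.
Sam is a knave.
Paul is a knave.

Verification:
- Maya (knight) says "Eve and I are different types" - this is TRUE because Maya is a knight and Eve is a knave.
- Eve (knave) says "Sam and I are different types" - this is FALSE (a lie) because Eve is a knave and Sam is a knave.
- Sam (knave) says "Eve always speaks truthfully" - this is FALSE (a lie) because Eve is a knave.
- Paul (knave) says "We are all the same type" - this is FALSE (a lie) because Maya is a knight and Eve, Sam, and Paul are knaves.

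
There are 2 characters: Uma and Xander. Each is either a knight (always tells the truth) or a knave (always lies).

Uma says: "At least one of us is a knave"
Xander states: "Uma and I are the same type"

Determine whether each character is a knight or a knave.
Uma is a knight.
Xander is a knave.

Verification:
- Uma (knight) says "At least one of us is a knave" - this is TRUE because Xander is a knave.
- Xander (knave) says "Uma and I are the same type" - this is FALSE (a lie) because Xander is a knave and Uma is a knight.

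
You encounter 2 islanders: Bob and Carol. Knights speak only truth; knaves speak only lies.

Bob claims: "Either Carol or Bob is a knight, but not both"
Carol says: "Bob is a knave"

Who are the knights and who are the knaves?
Bob is a knight.
Carol is a knave.

Verification:
- Bob (knight) says "Either Carol or Bob is a knight, but not both" - this is TRUE because Carol is a knave and Bob is a knight.
- Carol (knave) says "Bob is a knave" - this is FALSE (a lie) because Bob is a knight.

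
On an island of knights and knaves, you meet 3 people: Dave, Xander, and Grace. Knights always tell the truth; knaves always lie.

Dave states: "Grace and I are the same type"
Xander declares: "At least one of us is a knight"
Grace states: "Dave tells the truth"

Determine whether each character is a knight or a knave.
Dave is a knight.
Xander is a knight.
Grace is a knight.

Verification:
- Dave (knight) says "Grace and I are the same type" - this is TRUE because Dave is a knight and Grace is a knight.
- Xander (knight) says "At least one of us is a knight" - this is TRUE because Dave, Xander, and Grace are knights.
- Grace (knight) says "Dave tells the truth" - this is TRUE because Dave is a knight.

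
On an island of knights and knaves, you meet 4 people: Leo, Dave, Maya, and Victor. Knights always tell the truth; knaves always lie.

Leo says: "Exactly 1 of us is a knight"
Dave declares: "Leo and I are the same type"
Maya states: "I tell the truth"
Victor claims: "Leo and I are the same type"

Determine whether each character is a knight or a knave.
Leo is a knight.
Dave is a knave.
Maya is a knave.
Victor is a knave.

Verification:
- Leo (knight) says "Exactly 1 of us is a knight" - this is TRUE because there are 1 knights.
- Dave (knave) says "Leo and I are the same type" - this is FALSE (a lie) because Dave is a knave and Leo is a knight.
- Maya (knave) says "I tell the truth" - this is FALSE (a lie) because Maya is a knave.
- Victor (knave) says "Leo and I are the same type" - this is FALSE (a lie) because Victor is a knave and Leo is a knight.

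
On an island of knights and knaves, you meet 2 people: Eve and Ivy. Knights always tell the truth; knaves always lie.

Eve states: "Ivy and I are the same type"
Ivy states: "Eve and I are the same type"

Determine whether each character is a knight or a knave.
Eve is a knight.
Ivy is a knight.

Verification:
- Eve (knight) says "Ivy and I are the same type" - this is TRUE because Eve is a knight and Ivy is a knight.
- Ivy (knight) says "Eve and I are the same type" - this is TRUE because Ivy is a knight and Eve is a knight.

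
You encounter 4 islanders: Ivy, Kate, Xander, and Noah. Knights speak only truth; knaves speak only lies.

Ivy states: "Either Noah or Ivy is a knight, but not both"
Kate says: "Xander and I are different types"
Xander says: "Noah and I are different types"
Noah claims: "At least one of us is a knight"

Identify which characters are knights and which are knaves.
Ivy is a knave.
Kate is a knave.
Xander is a knave.
Noah is a knave.

Verification:
- Ivy (knave) says "Either Noah or Ivy is a knight, but not both" - this is FALSE (a lie) because Noah is a knave and Ivy is a knave.
- Kate (knave) says "Xander and I are different types" - this is FALSE (a lie) because Kate is a knave and Xander is a knave.
- Xander (knave) says "Noah and I are different types" - this is FALSE (a lie) because Xander is a knave and Noah is a knave.
- Noah (knave) says "At least one of us is a knight" - this is FALSE (a lie) because no one is a knight.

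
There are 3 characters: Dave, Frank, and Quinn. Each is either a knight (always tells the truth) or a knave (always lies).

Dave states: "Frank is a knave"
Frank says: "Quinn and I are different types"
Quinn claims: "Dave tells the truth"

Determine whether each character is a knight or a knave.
Dave is a knave.
Frank is a knight.
Quinn is a knave.

Verification:
- Dave (knave) says "Frank is a knave" - this is FALSE (a lie) because Frank is a knight.
- Frank (knight) says "Quinn and I are different types" - this is TRUE because Frank is a knight and Quinn is a knave.
- Quinn (knave) says "Dave tells the truth" - this is FALSE (a lie) because Dave is a knave.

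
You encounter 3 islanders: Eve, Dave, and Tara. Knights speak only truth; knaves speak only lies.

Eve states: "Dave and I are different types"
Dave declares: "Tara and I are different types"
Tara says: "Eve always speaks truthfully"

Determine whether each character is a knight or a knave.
Eve is a knave.
Dave is a knave.
Tara is a knave.

Verification:
- Eve (knave) says "Dave and I are different types" - this is FALSE (a lie) because Eve is a knave and Dave is a knave.
- Dave (knave) says "Tara and I are different types" - this is FALSE (a lie) because Dave is a knave and Tara is a knave.
- Tara (knave) says "Eve always speaks truthfully" - this is FALSE (a lie) because Eve is a knave.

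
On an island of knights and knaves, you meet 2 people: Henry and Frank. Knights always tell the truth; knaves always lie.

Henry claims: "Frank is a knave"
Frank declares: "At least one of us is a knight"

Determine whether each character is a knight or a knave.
Henry is a knave.
Frank is a knight.

Verification:
- Henry (knave) says "Frank is a knave" - this is FALSE (a lie) because Frank is a knight.
- Frank (knight) says "At least one of us is a knight" - this is TRUE because Frank is a knight.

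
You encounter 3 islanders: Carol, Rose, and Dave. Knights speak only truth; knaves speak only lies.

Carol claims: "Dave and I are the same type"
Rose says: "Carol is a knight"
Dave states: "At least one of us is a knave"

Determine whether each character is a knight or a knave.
Carol is a knave.
Rose is a knave.
Dave is a knight.

Verification:
- Carol (knave) says "Dave and I are the same type" - this is FALSE (a lie) because Carol is a knave and Dave is a knight.
- Rose (knave) says "Carol is a knight" - this is FALSE (a lie) because Carol is a knave.
- Dave (knight) says "At least one of us is a knave" - this is TRUE because Carol and Rose are knaves.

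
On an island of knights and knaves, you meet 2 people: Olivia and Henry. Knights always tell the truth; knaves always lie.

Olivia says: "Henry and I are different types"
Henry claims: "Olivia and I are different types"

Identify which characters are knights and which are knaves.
Olivia is a knave.
Henry is a knave.

Verification:
- Olivia (knave) says "Henry and I are different types" - this is FALSE (a lie) because Olivia is a knave and Henry is a knave.
- Henry (knave) says "Olivia and I are different types" - this is FALSE (a lie) because Henry is a knave and Olivia is a knave.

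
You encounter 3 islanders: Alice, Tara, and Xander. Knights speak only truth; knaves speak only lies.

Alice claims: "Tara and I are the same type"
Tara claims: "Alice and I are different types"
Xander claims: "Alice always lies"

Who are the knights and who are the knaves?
Alice is a knave.
Tara is a knight.
Xander is a knight.

Verification:
- Alice (knave) says "Tara and I are the same type" - this is FALSE (a lie) because Alice is a knave and Tara is a knight.
- Tara (knight) says "Alice and I are different types" - this is TRUE because Tara is a knight and Alice is a knave.
- Xander (knight) says "Alice always lies" - this is TRUE because Alice is a knave.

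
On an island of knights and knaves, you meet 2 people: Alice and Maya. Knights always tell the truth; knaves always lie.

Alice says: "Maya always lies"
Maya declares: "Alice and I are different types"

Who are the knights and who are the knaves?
Alice is a knave.
Maya is a knight.

Verification:
- Alice (knave) says "Maya always lies" - this is FALSE (a lie) because Maya is a knight.
- Maya (knight) says "Alice and I are different types" - this is TRUE because Maya is a knight and Alice is a knave.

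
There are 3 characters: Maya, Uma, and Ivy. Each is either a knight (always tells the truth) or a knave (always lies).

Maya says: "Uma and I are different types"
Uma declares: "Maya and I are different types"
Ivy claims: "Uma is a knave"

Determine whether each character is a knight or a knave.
Maya is a knave.
Uma is a knave.
Ivy is a knight.

Verification:
- Maya (knave) says "Uma and I are different types" - this is FALSE (a lie) because Maya is a knave and Uma is a knave.
- Uma (knave) says "Maya and I are different types" - this is FALSE (a lie) because Uma is a knave and Maya is a knave.
- Ivy (knight) says "Uma is a knave" - this is TRUE because Uma is a knave.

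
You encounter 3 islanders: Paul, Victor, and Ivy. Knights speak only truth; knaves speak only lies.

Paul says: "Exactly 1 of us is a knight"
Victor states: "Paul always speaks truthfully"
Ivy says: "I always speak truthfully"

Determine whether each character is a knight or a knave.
Paul is a knave.
Victor is a knave.
Ivy is a knave.

Verification:
- Paul (knave) says "Exactly 1 of us is a knight" - this is FALSE (a lie) because there are 0 knights.
- Victor (knave) says "Paul always speaks truthfully" - this is FALSE (a lie) because Paul is a knave.
- Ivy (knave) says "I always speak truthfully" - this is FALSE (a lie) because Ivy is a knave.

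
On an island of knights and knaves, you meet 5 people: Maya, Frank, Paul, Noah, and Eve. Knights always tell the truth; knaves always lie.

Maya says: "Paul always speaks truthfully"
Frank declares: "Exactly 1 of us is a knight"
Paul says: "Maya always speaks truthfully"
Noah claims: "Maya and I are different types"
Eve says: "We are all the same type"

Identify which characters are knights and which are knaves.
Maya is a knave.
Frank is a knight.
Paul is a knave.
Noah is a knave.
Eve is a knave.

Verification:
- Maya (knave) says "Paul always speaks truthfully" - this is FALSE (a lie) because Paul is a knave.
- Frank (knight) says "Exactly 1 of us is a knight" - this is TRUE because there are 1 knights.
- Paul (knave) says "Maya always speaks truthfully" - this is FALSE (a lie) because Maya is a knave.
- Noah (knave) says "Maya and I are different types" - this is FALSE (a lie) because Noah is a knave and Maya is a knave.
- Eve (knave) says "We are all the same type" - this is FALSE (a lie) because Frank is a knight and Maya, Paul, Noah, and Eve are knaves.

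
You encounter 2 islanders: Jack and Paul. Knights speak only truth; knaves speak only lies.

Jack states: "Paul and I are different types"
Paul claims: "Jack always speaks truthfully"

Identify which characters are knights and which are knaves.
Jack is a knave.
Paul is a knave.

Verification:
- Jack (knave) says "Paul and I are different types" - this is FALSE (a lie) because Jack is a knave and Paul is a knave.
- Paul (knave) says "Jack always speaks truthfully" - this is FALSE (a lie) because Jack is a knave.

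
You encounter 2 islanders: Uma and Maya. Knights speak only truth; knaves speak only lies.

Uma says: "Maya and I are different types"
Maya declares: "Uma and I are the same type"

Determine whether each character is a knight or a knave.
Uma is a knight.
Maya is a knave.

Verification:
- Uma (knight) says "Maya and I are different types" - this is TRUE because Uma is a knight and Maya is a knave.
- Maya (knave) says "Uma and I are the same type" - this is FALSE (a lie) because Maya is a knave and Uma is a knight.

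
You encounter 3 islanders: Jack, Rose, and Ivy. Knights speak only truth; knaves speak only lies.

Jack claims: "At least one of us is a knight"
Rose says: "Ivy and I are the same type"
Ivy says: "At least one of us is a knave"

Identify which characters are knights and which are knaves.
Jack is a knight.
Rose is a knave.
Ivy is a knight.

Verification:
- Jack (knight) says "At least one of us is a knight" - this is TRUE because Jack and Ivy are knights.
- Rose (knave) says "Ivy and I are the same type" - this is FALSE (a lie) because Rose is a knave and Ivy is a knight.
- Ivy (knight) says "At least one of us is a knave" - this is TRUE because Rose is a knave.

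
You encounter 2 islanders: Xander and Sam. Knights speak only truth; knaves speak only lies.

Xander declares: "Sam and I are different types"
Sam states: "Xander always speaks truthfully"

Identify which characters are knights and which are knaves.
Xander is a knave.
Sam is a knave.

Verification:
- Xander (knave) says "Sam and I are different types" - this is FALSE (a lie) because Xander is a knave and Sam is a knave.
- Sam (knave) says "Xander always speaks truthfully" - this is FALSE (a lie) because Xander is a knave.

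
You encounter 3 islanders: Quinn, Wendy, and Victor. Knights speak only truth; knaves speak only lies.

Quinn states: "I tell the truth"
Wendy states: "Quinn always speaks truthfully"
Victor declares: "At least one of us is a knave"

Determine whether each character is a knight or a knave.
Quinn is a knave.
Wendy is a knave.
Victor is a knight.

Verification:
- Quinn (knave) says "I tell the truth" - this is FALSE (a lie) because Quinn is a knave.
- Wendy (knave) says "Quinn always speaks truthfully" - this is FALSE (a lie) because Quinn is a knave.
- Victor (knight) says "At least one of us is a knave" - this is TRUE because Quinn and Wendy are knaves.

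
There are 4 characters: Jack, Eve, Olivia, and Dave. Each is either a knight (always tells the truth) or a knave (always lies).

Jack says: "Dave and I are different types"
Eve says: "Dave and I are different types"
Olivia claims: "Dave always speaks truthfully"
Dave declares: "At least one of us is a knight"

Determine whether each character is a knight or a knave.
Jack is a knave.
Eve is a knave.
Olivia is a knave.
Dave is a knave.

Verification:
- Jack (knave) says "Dave and I are different types" - this is FALSE (a lie) because Jack is a knave and Dave is a knave.
- Eve (knave) says "Dave and I are different types" - this is FALSE (a lie) because Eve is a knave and Dave is a knave.
- Olivia (knave) says "Dave always speaks truthfully" - this is FALSE (a lie) because Dave is a knave.
- Dave (knave) says "At least one of us is a knight" - this is FALSE (a lie) because no one is a knight.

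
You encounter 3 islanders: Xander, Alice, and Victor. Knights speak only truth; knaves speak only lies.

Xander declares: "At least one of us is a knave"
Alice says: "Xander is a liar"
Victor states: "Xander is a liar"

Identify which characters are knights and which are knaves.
Xander is a knight.
Alice is a knave.
Victor is a knave.

Verification:
- Xander (knight) says "At least one of us is a knave" - this is TRUE because Alice and Victor are knaves.
- Alice (knave) says "Xander is a liar" - this is FALSE (a lie) because Xander is a knight.
- Victor (knave) says "Xander is a liar" - this is FALSE (a lie) because Xander is a knight.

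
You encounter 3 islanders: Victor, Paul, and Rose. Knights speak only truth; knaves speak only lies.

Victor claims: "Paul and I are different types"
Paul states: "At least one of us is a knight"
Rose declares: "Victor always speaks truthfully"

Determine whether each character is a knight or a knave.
Victor is a knave.
Paul is a knave.
Rose is a knave.

Verification:
- Victor (knave) says "Paul and I are different types" - this is FALSE (a lie) because Victor is a knave and Paul is a knave.
- Paul (knave) says "At least one of us is a knight" - this is FALSE (a lie) because no one is a knight.
- Rose (knave) says "Victor always speaks truthfully" - this is FALSE (a lie) because Victor is a knave.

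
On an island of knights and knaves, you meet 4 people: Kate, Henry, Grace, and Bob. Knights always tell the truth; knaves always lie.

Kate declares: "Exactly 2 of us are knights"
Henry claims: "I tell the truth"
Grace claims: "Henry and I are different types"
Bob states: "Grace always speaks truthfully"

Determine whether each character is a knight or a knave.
Kate is a knave.
Henry is a knave.
Grace is a knave.
Bob is a knave.

Verification:
- Kate (knave) says "Exactly 2 of us are knights" - this is FALSE (a lie) because there are 0 knights.
- Henry (knave) says "I tell the truth" - this is FALSE (a lie) because Henry is a knave.
- Grace (knave) says "Henry and I are different types" - this is FALSE (a lie) because Grace is a knave and Henry is a knave.
- Bob (knave) says "Grace always speaks truthfully" - this is FALSE (a lie) because Grace is a knave.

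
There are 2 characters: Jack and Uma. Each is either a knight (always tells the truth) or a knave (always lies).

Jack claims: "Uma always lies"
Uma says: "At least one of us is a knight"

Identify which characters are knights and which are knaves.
Jack is a knave.
Uma is a knight.

Verification:
- Jack (knave) says "Uma always lies" - this is FALSE (a lie) because Uma is a knight.
- Uma (knight) says "At least one of us is a knight" - this is TRUE because Uma is a knight.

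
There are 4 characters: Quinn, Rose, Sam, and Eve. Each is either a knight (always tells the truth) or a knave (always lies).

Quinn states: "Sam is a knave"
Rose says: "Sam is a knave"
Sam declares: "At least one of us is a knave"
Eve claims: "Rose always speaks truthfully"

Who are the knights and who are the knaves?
Quinn is a knave.
Rose is a knave.
Sam is a knight.
Eve is a knave.

Verification:
- Quinn (knave) says "Sam is a knave" - this is FALSE (a lie) because Sam is a knight.
- Rose (knave) says "Sam is a knave" - this is FALSE (a lie) because Sam is a knight.
- Sam (knight) says "At least one of us is a knave" - this is TRUE because Quinn, Rose, and Eve are knaves.
- Eve (knave) says "Rose always speaks truthfully" - this is FALSE (a lie) because Rose is a knave.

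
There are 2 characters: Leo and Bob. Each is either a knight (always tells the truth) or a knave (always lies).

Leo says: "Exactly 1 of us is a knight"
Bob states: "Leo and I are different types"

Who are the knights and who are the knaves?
Leo is a knave.
Bob is a knave.

Verification:
- Leo (knave) says "Exactly 1 of us is a knight" - this is FALSE (a lie) because there are 0 knights.
- Bob (knave) says "Leo and I are different types" - this is FALSE (a lie) because Bob is a knave and Leo is a knave.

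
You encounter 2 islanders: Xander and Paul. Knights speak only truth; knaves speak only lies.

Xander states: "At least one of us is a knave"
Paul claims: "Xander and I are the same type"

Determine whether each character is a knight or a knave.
Xander is a knight.
Paul is a knave.

Verification:
- Xander (knight) says "At least one of us is a knave" - this is TRUE because Paul is a knave.
- Paul (knave) says "Xander and I are the same type" - this is FALSE (a lie) because Paul is a knave and Xander is a knight.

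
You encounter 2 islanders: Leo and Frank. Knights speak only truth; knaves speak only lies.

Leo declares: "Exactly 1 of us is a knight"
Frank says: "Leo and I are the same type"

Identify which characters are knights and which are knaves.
Leo is a knight.
Frank is a knave.

Verification:
- Leo (knight) says "Exactly 1 of us is a knight" - this is TRUE because there are 1 knights.
- Frank (knave) says "Leo and I are the same type" - this is FALSE (a lie) because Frank is a knave and Leo is a knight.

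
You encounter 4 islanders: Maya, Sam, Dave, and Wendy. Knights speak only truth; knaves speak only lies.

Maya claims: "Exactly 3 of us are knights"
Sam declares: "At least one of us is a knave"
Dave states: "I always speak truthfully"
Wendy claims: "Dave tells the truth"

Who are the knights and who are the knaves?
Maya is a knave.
Sam is a knight.
Dave is a knave.
Wendy is a knave.

Verification:
- Maya (knave) says "Exactly 3 of us are knights" - this is FALSE (a lie) because there are 1 knights.
- Sam (knight) says "At least one of us is a knave" - this is TRUE because Maya, Dave, and Wendy are knaves.
- Dave (knave) says "I always speak truthfully" - this is FALSE (a lie) because Dave is a knave.
- Wendy (knave) says "Dave tells the truth" - this is FALSE (a lie) because Dave is a knave.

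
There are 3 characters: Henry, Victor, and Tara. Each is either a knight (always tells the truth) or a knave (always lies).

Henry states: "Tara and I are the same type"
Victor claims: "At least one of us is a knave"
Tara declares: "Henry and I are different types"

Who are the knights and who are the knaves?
Henry is a knave.
Victor is a knight.
Tara is a knight.

Verification:
- Henry (knave) says "Tara and I are the same type" - this is FALSE (a lie) because Henry is a knave and Tara is a knight.
- Victor (knight) says "At least one of us is a knave" - this is TRUE because Henry is a knave.
- Tara (knight) says "Henry and I are different types" - this is TRUE because Tara is a knight and Henry is a knave.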